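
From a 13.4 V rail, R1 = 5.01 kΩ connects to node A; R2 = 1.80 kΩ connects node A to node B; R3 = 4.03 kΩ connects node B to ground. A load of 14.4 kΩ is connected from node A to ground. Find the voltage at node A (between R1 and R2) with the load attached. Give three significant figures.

Below node A the series string R2+R3 = 5.830 kΩ sits in parallel with the 14.4 kΩ load: 4.150 kΩ.
V_A = 13.4 × 4.150/(5.01 + 4.150) = 6.07 V.

V ≈ 6.07 V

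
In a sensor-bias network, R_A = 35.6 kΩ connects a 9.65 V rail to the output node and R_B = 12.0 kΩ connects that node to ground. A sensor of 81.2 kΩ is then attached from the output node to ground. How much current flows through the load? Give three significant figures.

R_B‖R_L = 10.45 kΩ; V_out = 9.65 × 10.45/46.05 = 2.191 V.
I_L = V_out / R_L = 2.191 / 81.2 kΩ = 0.0270 mA.

I_L ≈ 0.0270 mA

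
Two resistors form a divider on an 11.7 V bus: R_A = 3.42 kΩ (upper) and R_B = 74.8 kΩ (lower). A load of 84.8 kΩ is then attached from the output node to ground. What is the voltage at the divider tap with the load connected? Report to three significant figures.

The load sits in parallel with R_B: R_B‖R_L = (74.8 × 84.8) / (74.8 + 84.8) = 39.74 kΩ.
V_out = 11.7 × 39.74 / (3.42 + 39.74) = 11.7 × 39.74/43.16 = 10.8 V.

V_out ≈ 10.8 V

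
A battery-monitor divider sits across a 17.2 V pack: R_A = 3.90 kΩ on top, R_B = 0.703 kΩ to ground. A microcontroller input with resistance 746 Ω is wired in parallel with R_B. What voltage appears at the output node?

The load sits in parallel with R_B: R_B‖R_L = (703 × 746) / (703 + 746) = 361.9 Ω.
V_out = 17.2 × 361.9 / (3900 + 361.9) = 17.2 × 361.9/4262 = 1.46 V.
(Unloaded it would have been 2.63 V.)

V_out ≈ 1.46 V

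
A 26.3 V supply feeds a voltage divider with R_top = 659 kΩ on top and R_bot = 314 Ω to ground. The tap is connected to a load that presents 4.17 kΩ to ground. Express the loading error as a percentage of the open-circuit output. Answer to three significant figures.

7.00 %

The divider's output (Thévenin) resistance is R_top‖R_bot = 313.9 Ω.
Fractional drop under load = R_th/(R_th + R_L) = 313.9 / (313.9 + 4170) = 0.07000.
So the output falls by 7.00 %.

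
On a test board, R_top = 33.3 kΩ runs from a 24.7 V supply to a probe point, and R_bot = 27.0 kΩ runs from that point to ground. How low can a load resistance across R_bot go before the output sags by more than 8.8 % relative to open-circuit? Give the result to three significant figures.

R_L(min) ≈ 155 kΩ

Output resistance R_th = R_top‖R_bot = (33.3 × 27.0)/60.30 = 14.91 kΩ.
The fractional drop is R_th/(R_th + R_L); requiring this ≤ 0.0880 gives R_L ≥ R_th(1/0.0880 − 1) = 14.91 × 10.36 = 155 kΩ.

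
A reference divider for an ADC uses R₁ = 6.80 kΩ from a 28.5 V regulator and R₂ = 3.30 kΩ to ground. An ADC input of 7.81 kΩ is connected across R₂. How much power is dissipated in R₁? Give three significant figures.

Total resistance from the source is R₁ + (R₂‖R_L) = 9.120 kΩ, so I = 28.5/9.120 kΩ = 3.125 mA.
P = I²·R₁ = (3.125 mA)² × 6.80 kΩ = 66.4 mW.

P ≈ 66.4 mW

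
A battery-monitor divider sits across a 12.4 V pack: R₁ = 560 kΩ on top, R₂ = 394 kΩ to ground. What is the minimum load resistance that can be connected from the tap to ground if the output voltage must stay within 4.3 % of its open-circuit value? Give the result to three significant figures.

R_L(min) ≈ 5.15 MΩ

Output resistance R_th = R₁‖R₂ = (560 × 394)/954.0 = 231.3 kΩ.
The fractional drop is R_th/(R_th + R_L); requiring this ≤ 0.0430 gives R_L ≥ R_th(1/0.0430 − 1) = 231.3 × 22.26 = 5.15 MΩ.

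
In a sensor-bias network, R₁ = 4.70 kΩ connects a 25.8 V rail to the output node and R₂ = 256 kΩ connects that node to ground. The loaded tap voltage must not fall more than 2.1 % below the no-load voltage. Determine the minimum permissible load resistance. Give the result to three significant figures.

R_L(min) ≈ 215 kΩ

Output resistance R_th = R₁‖R₂ = (4.70 × 256)/260.7 = 4.615 kΩ.
The fractional drop is R_th/(R_th + R_L); requiring this ≤ 0.0210 gives R_L ≥ R_th(1/0.0210 − 1) = 4.615 × 46.62 = 215 kΩ.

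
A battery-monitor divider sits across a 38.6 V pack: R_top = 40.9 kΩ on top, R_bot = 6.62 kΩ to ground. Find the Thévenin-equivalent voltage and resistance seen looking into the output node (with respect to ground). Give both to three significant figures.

V_th is the open-circuit tap voltage: 38.6 × 6.62/(40.9 + 6.62) = 5.38 V.
With the supply zeroed, R_top and R_bot appear in parallel from the tap: R_th = R_top‖R_bot = (40.9 × 6.62)/47.52 = 5.70 kΩ.

V_th = 5.38 V, R_th = 5.70 kΩ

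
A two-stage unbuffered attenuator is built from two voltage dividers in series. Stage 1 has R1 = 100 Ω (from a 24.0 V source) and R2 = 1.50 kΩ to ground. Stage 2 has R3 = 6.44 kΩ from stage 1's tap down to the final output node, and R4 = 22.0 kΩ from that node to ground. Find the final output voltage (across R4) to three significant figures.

V_out ≈ 17.3 V

Stage 2 presents R3+R4 = 28440 Ω as a load on stage 1's tap.
Stage 1's lower leg becomes R2‖(R3+R4) = 1425 Ω, so V_mid = 24.0 × 1425/1525 = 22.43 V.
Stage 2 is itself unloaded: V_out = V_mid × R4/(R3+R4) = 22.43 × 22000/28440 = 17.3 V.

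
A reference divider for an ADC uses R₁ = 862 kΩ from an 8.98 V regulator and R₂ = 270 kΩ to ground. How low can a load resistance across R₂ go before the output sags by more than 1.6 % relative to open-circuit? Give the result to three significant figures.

R_L(min) ≈ 12.6 MΩ

Output resistance R_th = R₁‖R₂ = (862 × 270)/1132 = 205.6 kΩ.
The fractional drop is R_th/(R_th + R_L); requiring this ≤ 0.0160 gives R_L ≥ R_th(1/0.0160 − 1) = 205.6 × 61.50 = 12.6 MΩ.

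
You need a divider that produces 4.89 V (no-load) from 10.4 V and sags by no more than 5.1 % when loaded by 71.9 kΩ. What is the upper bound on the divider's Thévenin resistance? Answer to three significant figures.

R_th ≤ 3.86 kΩ

Loading drop = R_th/(R_th + R_L) ≤ 0.0510, so R_th ≤ R_L · ε/(1−ε) = 71.9 kΩ × 0.0510/0.9490 = 3.86 kΩ.
(Any R1, R2 with R2/(R1+R2) = 0.470 and R1‖R2 ≤ 3.86 kΩ will meet the spec.)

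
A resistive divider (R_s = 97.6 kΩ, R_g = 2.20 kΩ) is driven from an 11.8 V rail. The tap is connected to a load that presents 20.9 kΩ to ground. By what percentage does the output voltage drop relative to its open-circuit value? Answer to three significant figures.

9.33 %

The divider's output (Thévenin) resistance is R_s‖R_g = 2.152 kΩ.
Fractional drop under load = R_th/(R_th + R_L) = 2.152 / (2.152 + 20.9) = 0.09333.
So the output falls by 9.33 %.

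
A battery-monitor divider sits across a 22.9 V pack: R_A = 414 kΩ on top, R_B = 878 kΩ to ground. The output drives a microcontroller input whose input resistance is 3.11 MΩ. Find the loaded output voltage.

V_out ≈ 14.3 V

The load sits in parallel with R_B: R_B‖R_L = (878 × 3110) / (878 + 3110) = 684.7 kΩ.
V_out = 22.9 × 684.7 / (414 + 684.7) = 22.9 × 684.7/1099 = 14.3 V.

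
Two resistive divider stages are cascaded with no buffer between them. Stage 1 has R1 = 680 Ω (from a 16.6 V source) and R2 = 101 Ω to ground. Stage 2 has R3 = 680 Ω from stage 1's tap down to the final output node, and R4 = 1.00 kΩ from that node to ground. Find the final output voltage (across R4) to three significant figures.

V_out ≈ 1.21 V

Stage 2 presents R3+R4 = 1680 Ω as a load on stage 1's tap.
Stage 1's lower leg becomes R2‖(R3+R4) = 95.27 Ω, so V_mid = 16.6 × 95.27/775.3 = 2.040 V.
Stage 2 is itself unloaded: V_out = V_mid × R4/(R3+R4) = 2.040 × 1000/1680 = 1.21 V.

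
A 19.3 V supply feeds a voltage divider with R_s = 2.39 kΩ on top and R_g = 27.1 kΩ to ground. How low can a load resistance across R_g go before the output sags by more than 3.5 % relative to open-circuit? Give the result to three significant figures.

Output resistance R_th = R_s‖R_g = (2.39 × 27.1)/29.49 = 2.196 kΩ.
The fractional drop is R_th/(R_th + R_L); requiring this ≤ 0.0350 gives R_L ≥ R_th(1/0.0350 − 1) = 2.196 × 27.57 = 60.6 kΩ.

R_L(min) ≈ 60.6 kΩ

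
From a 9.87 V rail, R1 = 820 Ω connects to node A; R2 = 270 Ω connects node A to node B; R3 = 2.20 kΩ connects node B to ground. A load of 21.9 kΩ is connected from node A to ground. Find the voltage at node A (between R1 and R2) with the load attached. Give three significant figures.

Below node A the series string R2+R3 = 2470 Ω sits in parallel with the 21900 Ω load: 2220 Ω.
V_A = 9.87 × 2220/(820 + 2220) = 7.21 V.

V ≈ 7.21 V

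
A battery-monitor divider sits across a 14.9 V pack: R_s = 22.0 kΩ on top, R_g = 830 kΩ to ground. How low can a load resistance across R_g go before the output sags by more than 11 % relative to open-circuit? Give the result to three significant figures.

R_L(min) ≈ 173 kΩ

Output resistance R_th = R_s‖R_g = (22.0 × 830)/852.0 = 21.43 kΩ.
The fractional drop is R_th/(R_th + R_L); requiring this ≤ 0.110 gives R_L ≥ R_th(1/0.110 − 1) = 21.43 × 8.091 = 173 kΩ.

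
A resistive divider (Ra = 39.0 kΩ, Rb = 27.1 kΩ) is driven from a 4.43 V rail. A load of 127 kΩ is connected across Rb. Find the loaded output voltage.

V_out ≈ 1.61 V

The load sits in parallel with Rb: Rb‖R_L = (27.1 × 127) / (27.1 + 127) = 22.33 kΩ.
V_out = 4.43 × 22.33 / (39.0 + 22.33) = 4.43 × 22.33/61.33 = 1.61 V.
(Unloaded it would have been 1.82 V.)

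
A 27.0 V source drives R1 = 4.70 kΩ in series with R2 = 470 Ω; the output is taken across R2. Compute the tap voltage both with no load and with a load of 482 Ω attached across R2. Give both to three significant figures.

Open-circuit: V = 27.0 × 470/(4700 + 470) = 2.45 V.
With the load, R2 becomes R2‖R_L = 238.0 Ω, so V = 27.0 × 238.0/4938 = 1.30 V.

Unloaded: 2.45 V; loaded: 1.30 V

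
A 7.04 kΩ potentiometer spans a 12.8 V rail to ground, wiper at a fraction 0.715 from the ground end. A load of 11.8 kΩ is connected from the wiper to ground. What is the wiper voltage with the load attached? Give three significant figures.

The wiper splits the pot into (1−α)R = 2.006 kΩ above and αR = 5.034 kΩ below.
Lower section ‖ load = 3.528 kΩ.
V_wiper = 12.8 × 3.528/(2.006 + 3.528) = 8.16 V.

V ≈ 8.16 V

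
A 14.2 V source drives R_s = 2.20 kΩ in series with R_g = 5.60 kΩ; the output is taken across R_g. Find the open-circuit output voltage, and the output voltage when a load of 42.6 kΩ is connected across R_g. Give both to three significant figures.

Open-circuit: V = 14.2 × 5.60/(2.20 + 5.60) = 10.2 V.
With the load, R_g becomes R_g‖R_L = 4.949 kΩ, so V = 14.2 × 4.949/7.149 = 9.83 V.

Unloaded: 10.2 V; loaded: 9.83 V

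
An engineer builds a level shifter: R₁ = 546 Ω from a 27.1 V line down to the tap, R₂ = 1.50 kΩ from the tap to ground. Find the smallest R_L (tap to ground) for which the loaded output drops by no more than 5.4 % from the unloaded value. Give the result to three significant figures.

Output resistance R_th = R₁‖R₂ = (546 × 1500)/2046 = 400.3 Ω.
The fractional drop is R_th/(R_th + R_L); requiring this ≤ 0.0540 gives R_L ≥ R_th(1/0.0540 − 1) = 400.3 × 17.52 = 7.01 kΩ.

R_L(min) ≈ 7.01 kΩ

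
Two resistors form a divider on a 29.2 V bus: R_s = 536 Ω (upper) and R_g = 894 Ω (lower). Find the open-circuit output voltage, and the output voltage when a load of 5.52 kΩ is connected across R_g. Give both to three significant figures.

Unloaded: 18.3 V; loaded: 17.2 V

Open-circuit: V = 29.2 × 894/(536 + 894) = 18.3 V.
With the load, R_g becomes R_g‖R_L = 769.4 Ω, so V = 29.2 × 769.4/1305 = 17.2 V.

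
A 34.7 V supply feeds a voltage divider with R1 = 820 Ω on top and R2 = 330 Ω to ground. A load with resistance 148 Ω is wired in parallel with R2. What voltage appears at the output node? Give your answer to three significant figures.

The load sits in parallel with R2: R2‖R_L = (330 × 148) / (330 + 148) = 102.2 Ω.
V_out = 34.7 × 102.2 / (820 + 102.2) = 34.7 × 102.2/922.2 = 3.84 V.

V_out ≈ 3.84 V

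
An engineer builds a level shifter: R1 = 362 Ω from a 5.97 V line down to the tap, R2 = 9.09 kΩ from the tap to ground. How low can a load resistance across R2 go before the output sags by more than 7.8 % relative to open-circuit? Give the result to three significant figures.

Output resistance R_th = R1‖R2 = (362 × 9090)/9452 = 348.1 Ω.
The fractional drop is R_th/(R_th + R_L); requiring this ≤ 0.0780 gives R_L ≥ R_th(1/0.0780 − 1) = 348.1 × 11.82 = 4.12 kΩ.

R_L(min) ≈ 4.12 kΩ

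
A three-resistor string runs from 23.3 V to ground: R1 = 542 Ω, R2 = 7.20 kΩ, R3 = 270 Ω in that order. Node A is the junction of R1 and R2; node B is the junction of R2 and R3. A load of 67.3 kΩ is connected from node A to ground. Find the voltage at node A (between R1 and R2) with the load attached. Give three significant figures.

V ≈ 21.6 V

Below node A the series string R2+R3 = 7470 Ω sits in parallel with the 67300 Ω load: 6724 Ω.
V_A = 23.3 × 6724/(542 + 6724) = 21.6 V.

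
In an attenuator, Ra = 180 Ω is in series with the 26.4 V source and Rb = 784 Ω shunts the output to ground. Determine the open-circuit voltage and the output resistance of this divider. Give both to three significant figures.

V_th = 21.5 V, R_th = 146 Ω

V_th is the open-circuit tap voltage: 26.4 × 784/(180 + 784) = 21.5 V.
With the supply zeroed, Ra and Rb appear in parallel from the tap: R_th = Ra‖Rb = (180 × 784)/964.0 = 146 Ω.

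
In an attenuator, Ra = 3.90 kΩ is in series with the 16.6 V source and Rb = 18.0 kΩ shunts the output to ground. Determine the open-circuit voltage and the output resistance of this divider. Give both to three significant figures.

V_th is the open-circuit tap voltage: 16.6 × 18.0/(3.90 + 18.0) = 13.6 V.
With the supply zeroed, Ra and Rb appear in parallel from the tap: R_th = Ra‖Rb = (3.90 × 18.0)/21.90 = 3.21 kΩ.

V_th = 13.6 V, R_th = 3.21 kΩ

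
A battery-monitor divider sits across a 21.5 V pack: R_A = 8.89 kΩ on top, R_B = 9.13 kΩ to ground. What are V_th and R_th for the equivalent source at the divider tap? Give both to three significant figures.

V_th = 10.9 V, R_th = 4.50 kΩ

V_th is the open-circuit tap voltage: 21.5 × 9.13/(8.89 + 9.13) = 10.9 V.
With the supply zeroed, R_A and R_B appear in parallel from the tap: R_th = R_A‖R_B = (8.89 × 9.13)/18.02 = 4.50 kΩ.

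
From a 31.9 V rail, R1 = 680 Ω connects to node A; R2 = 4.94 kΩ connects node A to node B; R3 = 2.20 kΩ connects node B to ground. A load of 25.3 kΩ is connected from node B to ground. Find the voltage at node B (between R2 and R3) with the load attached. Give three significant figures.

At node B, R3 is in parallel with the load: R3‖R_L = 2024 Ω.
Below node A the resistance is R2 + (R3‖R_L) = 6964 Ω, so V_A = 31.9 × 6964/7644 = 29.06 V.
Then V_B = V_A × (R3‖R_L)/(R2 + R3‖R_L) = 29.06 × 2024/6964 = 8.45 V.

V ≈ 8.45 V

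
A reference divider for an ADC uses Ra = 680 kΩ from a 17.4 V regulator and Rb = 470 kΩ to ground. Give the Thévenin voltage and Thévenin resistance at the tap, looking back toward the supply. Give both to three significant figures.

V_th = 7.11 V, R_th = 278 kΩ

V_th is the open-circuit tap voltage: 17.4 × 470/(680 + 470) = 7.11 V.
With the supply zeroed, Ra and Rb appear in parallel from the tap: R_th = Ra‖Rb = (680 × 470)/1150 = 278 kΩ.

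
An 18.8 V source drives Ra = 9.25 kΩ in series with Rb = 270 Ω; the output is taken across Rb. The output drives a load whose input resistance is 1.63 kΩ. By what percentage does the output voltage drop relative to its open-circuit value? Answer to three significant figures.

The divider's output (Thévenin) resistance is Ra‖Rb = 262.3 Ω.
Fractional drop under load = R_th/(R_th + R_L) = 262.3 / (262.3 + 1630) = 0.1386.
So the output falls by 13.9 %.

13.9 %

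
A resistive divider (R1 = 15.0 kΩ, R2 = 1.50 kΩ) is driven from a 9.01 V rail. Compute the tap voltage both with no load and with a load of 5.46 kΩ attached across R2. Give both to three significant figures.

Unloaded: 0.819 V; loaded: 0.655 V

Open-circuit: V = 9.01 × 1.50/(15.0 + 1.50) = 0.819 V.
With the load, R2 becomes R2‖R_L = 1.177 kΩ, so V = 9.01 × 1.177/16.18 = 0.655 V.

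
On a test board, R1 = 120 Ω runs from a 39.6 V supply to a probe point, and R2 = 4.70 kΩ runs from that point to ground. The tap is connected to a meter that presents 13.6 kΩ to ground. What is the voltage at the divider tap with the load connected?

V_out ≈ 38.3 V

The load sits in parallel with R2: R2‖R_L = (4700 × 13600) / (4700 + 13600) = 3493 Ω.
V_out = 39.6 × 3493 / (120 + 3493) = 39.6 × 3493/3613 = 38.3 V.
(Unloaded it would have been 38.6 V.)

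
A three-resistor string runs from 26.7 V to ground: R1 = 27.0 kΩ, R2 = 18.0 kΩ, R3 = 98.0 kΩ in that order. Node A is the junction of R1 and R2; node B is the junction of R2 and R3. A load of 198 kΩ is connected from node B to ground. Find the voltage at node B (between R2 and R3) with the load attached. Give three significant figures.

At node B, R3 is in parallel with the load: R3‖R_L = 65.55 kΩ.
Below node A the resistance is R2 + (R3‖R_L) = 83.55 kΩ, so V_A = 26.7 × 83.55/110.6 = 20.18 V.
Then V_B = V_A × (R3‖R_L)/(R2 + R3‖R_L) = 20.18 × 65.55/83.55 = 15.8 V.

V ≈ 15.8 V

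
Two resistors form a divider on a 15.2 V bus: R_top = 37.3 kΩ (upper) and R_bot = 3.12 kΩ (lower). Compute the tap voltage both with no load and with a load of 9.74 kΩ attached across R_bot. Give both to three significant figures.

Open-circuit: V = 15.2 × 3.12/(37.3 + 3.12) = 1.17 V.
With the load, R_bot becomes R_bot‖R_L = 2.363 kΩ, so V = 15.2 × 2.363/39.66 = 0.906 V.

Unloaded: 1.17 V; loaded: 0.906 V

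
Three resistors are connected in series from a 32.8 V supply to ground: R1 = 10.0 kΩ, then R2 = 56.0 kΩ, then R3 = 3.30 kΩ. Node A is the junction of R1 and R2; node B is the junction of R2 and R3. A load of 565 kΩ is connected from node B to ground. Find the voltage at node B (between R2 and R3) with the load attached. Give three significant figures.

At node B, R3 is in parallel with the load: R3‖R_L = 3.281 kΩ.
Below node A the resistance is R2 + (R3‖R_L) = 59.28 kΩ, so V_A = 32.8 × 59.28/69.28 = 28.07 V.
Then V_B = V_A × (R3‖R_L)/(R2 + R3‖R_L) = 28.07 × 3.281/59.28 = 1.55 V.

V ≈ 1.55 V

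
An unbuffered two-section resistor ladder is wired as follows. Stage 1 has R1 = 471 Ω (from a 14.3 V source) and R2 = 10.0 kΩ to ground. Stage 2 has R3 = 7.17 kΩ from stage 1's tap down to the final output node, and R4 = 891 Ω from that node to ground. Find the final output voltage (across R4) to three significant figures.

V_out ≈ 1.43 V

Stage 2 presents R3+R4 = 8061 Ω as a load on stage 1's tap.
Stage 1's lower leg becomes R2‖(R3+R4) = 4463 Ω, so V_mid = 14.3 × 4463/4934 = 12.93 V.
Stage 2 is itself unloaded: V_out = V_mid × R4/(R3+R4) = 12.93 × 891/8061 = 1.43 V.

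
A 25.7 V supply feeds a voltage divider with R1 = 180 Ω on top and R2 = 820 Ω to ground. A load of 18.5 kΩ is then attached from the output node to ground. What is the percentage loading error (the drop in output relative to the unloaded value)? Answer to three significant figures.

The divider's output (Thévenin) resistance is R1‖R2 = 147.6 Ω.
Fractional drop under load = R_th/(R_th + R_L) = 147.6 / (147.6 + 18500) = 0.007915.
So the output falls by 0.792 %.

0.792 %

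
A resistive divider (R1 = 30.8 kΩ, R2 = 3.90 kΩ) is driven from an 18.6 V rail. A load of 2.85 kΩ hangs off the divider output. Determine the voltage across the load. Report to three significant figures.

V_out ≈ 0.944 V

The load sits in parallel with R2: R2‖R_L = (3.90 × 2.85) / (3.90 + 2.85) = 1.647 kΩ.
V_out = 18.6 × 1.647 / (30.8 + 1.647) = 18.6 × 1.647/32.45 = 0.944 V.
(Unloaded it would have been 2.09 V.)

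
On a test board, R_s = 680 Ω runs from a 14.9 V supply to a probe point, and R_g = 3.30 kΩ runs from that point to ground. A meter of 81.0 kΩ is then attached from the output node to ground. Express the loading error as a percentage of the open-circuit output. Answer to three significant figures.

0.691 %

The divider's output (Thévenin) resistance is R_s‖R_g = 563.8 Ω.
Fractional drop under load = R_th/(R_th + R_L) = 563.8 / (563.8 + 81000) = 0.006913.
So the output falls by 0.691 %.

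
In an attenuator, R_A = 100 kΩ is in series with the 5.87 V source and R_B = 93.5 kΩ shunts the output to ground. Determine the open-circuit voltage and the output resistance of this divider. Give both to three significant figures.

V_th = 2.84 V, R_th = 48.3 kΩ

V_th is the open-circuit tap voltage: 5.87 × 93.5/(100 + 93.5) = 2.84 V.
With the supply zeroed, R_A and R_B appear in parallel from the tap: R_th = R_A‖R_B = (100 × 93.5)/193.5 = 48.3 kΩ.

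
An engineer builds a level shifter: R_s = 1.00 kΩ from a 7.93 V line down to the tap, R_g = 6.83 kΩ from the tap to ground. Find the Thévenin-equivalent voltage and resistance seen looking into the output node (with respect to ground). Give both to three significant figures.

V_th = 6.92 V, R_th = 872 Ω

V_th is the open-circuit tap voltage: 7.93 × 6.83/(1.00 + 6.83) = 6.92 V.
With the supply zeroed, R_s and R_g appear in parallel from the tap: R_th = R_s‖R_g = (1.00 × 6.83)/7.830 = 872 Ω.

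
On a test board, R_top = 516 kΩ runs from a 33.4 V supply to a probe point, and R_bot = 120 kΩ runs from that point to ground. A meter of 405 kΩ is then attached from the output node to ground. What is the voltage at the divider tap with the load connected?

V_out ≈ 5.08 V

The load sits in parallel with R_bot: R_bot‖R_L = (120 × 405) / (120 + 405) = 92.57 kΩ.
V_out = 33.4 × 92.57 / (516 + 92.57) = 33.4 × 92.57/608.6 = 5.08 V.
(Unloaded it would have been 6.30 V.)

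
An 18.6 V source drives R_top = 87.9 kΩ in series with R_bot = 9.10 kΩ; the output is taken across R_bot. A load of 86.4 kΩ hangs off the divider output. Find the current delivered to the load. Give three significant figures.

I_L ≈ 0.0184 mA

R_bot‖R_L = 8.233 kΩ; V_out = 18.6 × 8.233/96.13 = 1.593 V.
I_L = V_out / R_L = 1.593 / 86.4 kΩ = 0.0184 mA.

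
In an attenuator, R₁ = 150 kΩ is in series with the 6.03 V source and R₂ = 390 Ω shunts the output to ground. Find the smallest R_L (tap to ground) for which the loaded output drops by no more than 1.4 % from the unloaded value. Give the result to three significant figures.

Output resistance R_th = R₁‖R₂ = (150000 × 390)/150400 = 389.0 Ω.
The fractional drop is R_th/(R_th + R_L); requiring this ≤ 0.0140 gives R_L ≥ R_th(1/0.0140 − 1) = 389.0 × 70.43 = 27.4 kΩ.

R_L(min) ≈ 27.4 kΩ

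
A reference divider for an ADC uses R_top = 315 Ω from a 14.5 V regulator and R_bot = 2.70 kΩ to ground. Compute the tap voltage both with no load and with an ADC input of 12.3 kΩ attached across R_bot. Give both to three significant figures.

Unloaded: 13.0 V; loaded: 12.7 V

Open-circuit: V = 14.5 × 2700/(315 + 2700) = 13.0 V.
With the load, R_bot becomes R_bot‖R_L = 2214 Ω, so V = 14.5 × 2214/2529 = 12.7 V.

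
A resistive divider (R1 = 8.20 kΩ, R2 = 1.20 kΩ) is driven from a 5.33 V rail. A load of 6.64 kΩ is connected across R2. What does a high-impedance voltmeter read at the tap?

The load sits in parallel with R2: R2‖R_L = (1.20 × 6.64) / (1.20 + 6.64) = 1.016 kΩ.
V_out = 5.33 × 1.016 / (8.20 + 1.016) = 5.33 × 1.016/9.216 = 0.588 V.

V_out ≈ 0.588 V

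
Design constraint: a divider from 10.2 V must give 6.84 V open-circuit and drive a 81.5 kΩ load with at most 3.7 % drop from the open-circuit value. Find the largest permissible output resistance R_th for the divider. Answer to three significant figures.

R_th ≤ 3.13 kΩ

Loading drop = R_th/(R_th + R_L) ≤ 0.0370, so R_th ≤ R_L · ε/(1−ε) = 81.5 kΩ × 0.0370/0.9630 = 3.13 kΩ.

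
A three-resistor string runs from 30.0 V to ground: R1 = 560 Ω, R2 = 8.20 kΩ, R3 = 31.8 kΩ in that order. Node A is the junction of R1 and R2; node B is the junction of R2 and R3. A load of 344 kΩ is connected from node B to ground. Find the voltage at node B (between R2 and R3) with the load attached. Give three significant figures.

V ≈ 23.1 V

At node B, R3 is in parallel with the load: R3‖R_L = 29110 Ω.
Below node A the resistance is R2 + (R3‖R_L) = 37310 Ω, so V_A = 30.0 × 37310/37870 = 29.56 V.
Then V_B = V_A × (R3‖R_L)/(R2 + R3‖R_L) = 29.56 × 29110/37310 = 23.1 V.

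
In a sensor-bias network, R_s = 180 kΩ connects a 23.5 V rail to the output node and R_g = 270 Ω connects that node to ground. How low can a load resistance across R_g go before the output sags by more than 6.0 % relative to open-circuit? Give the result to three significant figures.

R_L(min) ≈ 4.22 kΩ

Output resistance R_th = R_s‖R_g = (180000 × 270)/180300 = 269.6 Ω.
The fractional drop is R_th/(R_th + R_L); requiring this ≤ 0.0600 gives R_L ≥ R_th(1/0.0600 − 1) = 269.6 × 15.67 = 4.22 kΩ.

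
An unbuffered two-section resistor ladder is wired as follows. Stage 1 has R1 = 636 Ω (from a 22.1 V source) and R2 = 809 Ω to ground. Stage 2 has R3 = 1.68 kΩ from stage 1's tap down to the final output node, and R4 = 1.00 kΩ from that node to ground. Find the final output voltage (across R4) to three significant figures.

Stage 2 presents R3+R4 = 2680 Ω as a load on stage 1's tap.
Stage 1's lower leg becomes R2‖(R3+R4) = 621.4 Ω, so V_mid = 22.1 × 621.4/1257 = 10.92 V.
Stage 2 is itself unloaded: V_out = V_mid × R4/(R3+R4) = 10.92 × 1000/2680 = 4.08 V.

V_out ≈ 4.08 V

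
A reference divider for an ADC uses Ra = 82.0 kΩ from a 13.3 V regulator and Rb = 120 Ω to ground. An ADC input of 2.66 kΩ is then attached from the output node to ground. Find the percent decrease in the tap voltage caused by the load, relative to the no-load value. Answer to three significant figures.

4.31 %

The divider's output (Thévenin) resistance is Ra‖Rb = 119.8 Ω.
Fractional drop under load = R_th/(R_th + R_L) = 119.8 / (119.8 + 2660) = 0.04311.
So the output falls by 4.31 %.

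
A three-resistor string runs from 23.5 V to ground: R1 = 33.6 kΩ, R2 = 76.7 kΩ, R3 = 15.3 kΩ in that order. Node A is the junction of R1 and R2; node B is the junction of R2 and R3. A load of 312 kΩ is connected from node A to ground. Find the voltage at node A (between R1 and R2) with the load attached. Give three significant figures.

Below node A the series string R2+R3 = 92.00 kΩ sits in parallel with the 312 kΩ load: 71.05 kΩ.
V_A = 23.5 × 71.05/(33.6 + 71.05) = 16.0 V.

V ≈ 16.0 V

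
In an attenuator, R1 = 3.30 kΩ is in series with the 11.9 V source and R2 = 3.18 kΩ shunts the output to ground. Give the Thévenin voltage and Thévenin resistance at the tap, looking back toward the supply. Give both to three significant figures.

V_th = 5.84 V, R_th = 1.62 kΩ

V_th is the open-circuit tap voltage: 11.9 × 3.18/(3.30 + 3.18) = 5.84 V.
With the supply zeroed, R1 and R2 appear in parallel from the tap: R_th = R1‖R2 = (3.30 × 3.18)/6.480 = 1.62 kΩ.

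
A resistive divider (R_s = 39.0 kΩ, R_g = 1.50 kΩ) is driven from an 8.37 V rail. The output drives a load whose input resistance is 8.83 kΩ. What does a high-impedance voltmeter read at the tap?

The load sits in parallel with R_g: R_g‖R_L = (1.50 × 8.83) / (1.50 + 8.83) = 1.282 kΩ.
V_out = 8.37 × 1.282 / (39.0 + 1.282) = 8.37 × 1.282/40.28 = 0.266 V.
(Unloaded it would have been 0.310 V.)

V_out ≈ 0.266 V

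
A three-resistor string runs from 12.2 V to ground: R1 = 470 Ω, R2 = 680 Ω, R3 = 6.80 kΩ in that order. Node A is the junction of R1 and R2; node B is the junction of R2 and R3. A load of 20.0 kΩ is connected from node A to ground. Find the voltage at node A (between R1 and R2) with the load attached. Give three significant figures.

Below node A the series string R2+R3 = 7480 Ω sits in parallel with the 20000 Ω load: 5444 Ω.
V_A = 12.2 × 5444/(470 + 5444) = 11.2 V.

V ≈ 11.2 V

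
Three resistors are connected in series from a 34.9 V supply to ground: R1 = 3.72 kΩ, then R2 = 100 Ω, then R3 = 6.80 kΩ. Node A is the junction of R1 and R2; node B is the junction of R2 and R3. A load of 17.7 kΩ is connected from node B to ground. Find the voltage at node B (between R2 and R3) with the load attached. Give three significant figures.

At node B, R3 is in parallel with the load: R3‖R_L = 4913 Ω.
Below node A the resistance is R2 + (R3‖R_L) = 5013 Ω, so V_A = 34.9 × 5013/8733 = 20.03 V.
Then V_B = V_A × (R3‖R_L)/(R2 + R3‖R_L) = 20.03 × 4913/5013 = 19.6 V.

V ≈ 19.6 V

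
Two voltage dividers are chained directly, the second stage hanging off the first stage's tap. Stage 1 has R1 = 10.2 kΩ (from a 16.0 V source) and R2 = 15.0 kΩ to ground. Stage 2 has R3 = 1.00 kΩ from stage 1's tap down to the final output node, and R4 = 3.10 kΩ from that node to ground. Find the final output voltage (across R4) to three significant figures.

V_out ≈ 2.90 V

Stage 2 presents R3+R4 = 4.100 kΩ as a load on stage 1's tap.
Stage 1's lower leg becomes R2‖(R3+R4) = 3.220 kΩ, so V_mid = 16.0 × 3.220/13.42 = 3.839 V.
Stage 2 is itself unloaded: V_out = V_mid × R4/(R3+R4) = 3.839 × 3.10/4.100 = 2.90 V.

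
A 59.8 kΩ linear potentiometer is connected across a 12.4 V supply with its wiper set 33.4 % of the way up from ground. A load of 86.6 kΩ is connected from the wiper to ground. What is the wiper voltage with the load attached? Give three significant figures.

The wiper splits the pot into (1−α)R = 39.83 kΩ above and αR = 19.97 kΩ below.
Lower section ‖ load = 16.23 kΩ.
V_wiper = 12.4 × 16.23/(39.83 + 16.23) = 3.59 V.

V ≈ 3.59 V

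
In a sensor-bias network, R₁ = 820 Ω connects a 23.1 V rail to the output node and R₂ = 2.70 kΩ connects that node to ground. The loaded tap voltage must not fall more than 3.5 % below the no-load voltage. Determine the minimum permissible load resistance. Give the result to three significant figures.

R_L(min) ≈ 17.3 kΩ

Output resistance R_th = R₁‖R₂ = (820 × 2700)/3520 = 629.0 Ω.
The fractional drop is R_th/(R_th + R_L); requiring this ≤ 0.0350 gives R_L ≥ R_th(1/0.0350 − 1) = 629.0 × 27.57 = 17.3 kΩ.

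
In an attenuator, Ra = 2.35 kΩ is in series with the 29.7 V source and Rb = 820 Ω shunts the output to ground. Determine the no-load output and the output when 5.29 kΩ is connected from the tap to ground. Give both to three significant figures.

Unloaded: 7.68 V; loaded: 6.89 V

Open-circuit: V = 29.7 × 820/(2350 + 820) = 7.68 V.
With the load, Rb becomes Rb‖R_L = 710.0 Ω, so V = 29.7 × 710.0/3060 = 6.89 V.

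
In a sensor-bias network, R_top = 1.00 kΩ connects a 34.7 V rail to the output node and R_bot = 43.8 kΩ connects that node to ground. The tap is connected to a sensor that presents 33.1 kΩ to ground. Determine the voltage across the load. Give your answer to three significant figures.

The load sits in parallel with R_bot: R_bot‖R_L = (43.8 × 33.1) / (43.8 + 33.1) = 18.85 kΩ.
V_out = 34.7 × 18.85 / (1.00 + 18.85) = 34.7 × 18.85/19.85 = 33.0 V.

V_out ≈ 33.0 V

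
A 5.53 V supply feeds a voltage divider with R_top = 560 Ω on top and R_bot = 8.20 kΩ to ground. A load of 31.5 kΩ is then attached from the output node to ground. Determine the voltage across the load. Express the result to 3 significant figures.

The load sits in parallel with R_bot: R_bot‖R_L = (8200 × 31500) / (8200 + 31500) = 6506 Ω.
V_out = 5.53 × 6506 / (560 + 6506) = 5.53 × 6506/7066 = 5.09 V.
(Unloaded it would have been 5.18 V.)

V_out ≈ 5.09 V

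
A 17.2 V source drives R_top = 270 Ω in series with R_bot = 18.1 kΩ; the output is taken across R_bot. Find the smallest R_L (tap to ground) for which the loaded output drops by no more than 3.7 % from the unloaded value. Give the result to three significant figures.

R_L(min) ≈ 6.92 kΩ

Output resistance R_th = R_top‖R_bot = (270 × 18100)/18370 = 266.0 Ω.
The fractional drop is R_th/(R_th + R_L); requiring this ≤ 0.0370 gives R_L ≥ R_th(1/0.0370 − 1) = 266.0 × 26.03 = 6.92 kΩ.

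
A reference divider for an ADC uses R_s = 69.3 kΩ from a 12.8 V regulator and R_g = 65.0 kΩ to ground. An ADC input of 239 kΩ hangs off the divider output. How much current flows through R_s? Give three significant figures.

I ≈ 0.106 mA

R_g‖R_L = 51.10 kΩ, so the source sees R_s + R_g‖R_L = 120.4 kΩ.
I = 12.8 V / 120.4 kΩ = 0.106 mA.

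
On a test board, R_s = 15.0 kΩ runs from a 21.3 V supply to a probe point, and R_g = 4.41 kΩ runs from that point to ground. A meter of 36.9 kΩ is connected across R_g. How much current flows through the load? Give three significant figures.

I_L ≈ 0.120 mA

R_g‖R_L = 3.939 kΩ; V_out = 21.3 × 3.939/18.94 = 4.430 V.
I_L = V_out / R_L = 4.430 / 36.9 kΩ = 0.120 mA.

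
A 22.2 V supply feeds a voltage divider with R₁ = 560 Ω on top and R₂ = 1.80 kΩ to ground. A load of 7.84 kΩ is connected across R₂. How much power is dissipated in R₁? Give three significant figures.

P ≈ 67.4 mW

Total resistance from the source is R₁ + (R₂‖R_L) = 2024 Ω, so I = 22.2/2024 Ω = 10.97 mA.
P = I²·R₁ = (10.97 mA)² × 560 Ω = 67.4 mW.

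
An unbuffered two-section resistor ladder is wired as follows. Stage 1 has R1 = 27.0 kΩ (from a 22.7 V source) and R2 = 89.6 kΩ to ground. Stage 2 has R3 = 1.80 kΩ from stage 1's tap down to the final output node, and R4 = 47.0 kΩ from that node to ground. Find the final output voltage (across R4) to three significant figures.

Stage 2 presents R3+R4 = 48.80 kΩ as a load on stage 1's tap.
Stage 1's lower leg becomes R2‖(R3+R4) = 31.59 kΩ, so V_mid = 22.7 × 31.59/58.59 = 12.24 V.
Stage 2 is itself unloaded: V_out = V_mid × R4/(R3+R4) = 12.24 × 47.0/48.80 = 11.8 V.

V_out ≈ 11.8 V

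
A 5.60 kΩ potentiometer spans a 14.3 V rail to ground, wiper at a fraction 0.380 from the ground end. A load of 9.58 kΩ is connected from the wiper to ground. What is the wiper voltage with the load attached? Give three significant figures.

V ≈ 4.78 V

The wiper splits the pot into (1−α)R = 3.472 kΩ above and αR = 2.128 kΩ below.
Lower section ‖ load = 1.741 kΩ.
V_wiper = 14.3 × 1.741/(3.472 + 1.741) = 4.78 V.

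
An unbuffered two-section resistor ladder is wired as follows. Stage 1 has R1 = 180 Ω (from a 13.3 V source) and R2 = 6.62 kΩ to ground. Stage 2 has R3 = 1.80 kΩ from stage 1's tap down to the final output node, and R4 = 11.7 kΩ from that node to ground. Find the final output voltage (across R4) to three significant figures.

V_out ≈ 11.1 V

Stage 2 presents R3+R4 = 13500 Ω as a load on stage 1's tap.
Stage 1's lower leg becomes R2‖(R3+R4) = 4442 Ω, so V_mid = 13.3 × 4442/4622 = 12.78 V.
Stage 2 is itself unloaded: V_out = V_mid × R4/(R3+R4) = 12.78 × 11700/13500 = 11.1 V.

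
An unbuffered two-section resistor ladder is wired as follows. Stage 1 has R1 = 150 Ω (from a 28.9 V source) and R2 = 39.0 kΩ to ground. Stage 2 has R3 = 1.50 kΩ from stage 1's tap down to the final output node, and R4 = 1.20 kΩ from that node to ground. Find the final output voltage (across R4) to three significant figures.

V_out ≈ 12.1 V

Stage 2 presents R3+R4 = 2700 Ω as a load on stage 1's tap.
Stage 1's lower leg becomes R2‖(R3+R4) = 2525 Ω, so V_mid = 28.9 × 2525/2675 = 27.28 V.
Stage 2 is itself unloaded: V_out = V_mid × R4/(R3+R4) = 27.28 × 1200/2700 = 12.1 V.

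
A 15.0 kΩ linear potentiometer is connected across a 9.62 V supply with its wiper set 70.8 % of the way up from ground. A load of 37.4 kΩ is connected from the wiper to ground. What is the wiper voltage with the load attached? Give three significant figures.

The wiper splits the pot into (1−α)R = 4.380 kΩ above and αR = 10.62 kΩ below.
Lower section ‖ load = 8.271 kΩ.
V_wiper = 9.62 × 8.271/(4.380 + 8.271) = 6.29 V.

V ≈ 6.29 V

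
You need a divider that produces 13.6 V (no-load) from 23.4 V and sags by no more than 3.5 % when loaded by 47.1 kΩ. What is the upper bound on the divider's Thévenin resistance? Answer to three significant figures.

R_th ≤ 1.71 kΩ

Loading drop = R_th/(R_th + R_L) ≤ 0.0350, so R_th ≤ R_L · ε/(1−ε) = 47.1 kΩ × 0.0350/0.9650 = 1.71 kΩ.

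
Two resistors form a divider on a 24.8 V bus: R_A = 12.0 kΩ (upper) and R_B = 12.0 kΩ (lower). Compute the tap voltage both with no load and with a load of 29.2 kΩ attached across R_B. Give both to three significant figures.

Open-circuit: V = 24.8 × 12.0/(12.0 + 12.0) = 12.4 V.
With the load, R_B becomes R_B‖R_L = 8.505 kΩ, so V = 24.8 × 8.505/20.50 = 10.3 V.

Unloaded: 12.4 V; loaded: 10.3 V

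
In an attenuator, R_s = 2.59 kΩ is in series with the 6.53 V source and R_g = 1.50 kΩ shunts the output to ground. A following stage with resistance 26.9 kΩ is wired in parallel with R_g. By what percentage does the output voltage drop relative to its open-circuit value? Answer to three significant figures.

The divider's output (Thévenin) resistance is R_s‖R_g = 0.9499 kΩ.
Fractional drop under load = R_th/(R_th + R_L) = 0.9499 / (0.9499 + 26.9) = 0.03411.
So the output falls by 3.41 %.

3.41 %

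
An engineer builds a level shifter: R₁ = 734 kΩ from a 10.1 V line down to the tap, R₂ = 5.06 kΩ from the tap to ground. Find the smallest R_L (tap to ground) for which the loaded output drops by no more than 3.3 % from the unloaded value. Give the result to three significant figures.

R_L(min) ≈ 147 kΩ

Output resistance R_th = R₁‖R₂ = (734 × 5.06)/739.1 = 5.025 kΩ.
The fractional drop is R_th/(R_th + R_L); requiring this ≤ 0.0330 gives R_L ≥ R_th(1/0.0330 − 1) = 5.025 × 29.30 = 147 kΩ.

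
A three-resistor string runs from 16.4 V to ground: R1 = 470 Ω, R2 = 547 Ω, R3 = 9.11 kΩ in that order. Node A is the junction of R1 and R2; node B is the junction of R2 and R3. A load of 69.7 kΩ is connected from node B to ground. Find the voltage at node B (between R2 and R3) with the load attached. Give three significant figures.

At node B, R3 is in parallel with the load: R3‖R_L = 8057 Ω.
Below node A the resistance is R2 + (R3‖R_L) = 8604 Ω, so V_A = 16.4 × 8604/9074 = 15.55 V.
Then V_B = V_A × (R3‖R_L)/(R2 + R3‖R_L) = 15.55 × 8057/8604 = 14.6 V.

V ≈ 14.6 V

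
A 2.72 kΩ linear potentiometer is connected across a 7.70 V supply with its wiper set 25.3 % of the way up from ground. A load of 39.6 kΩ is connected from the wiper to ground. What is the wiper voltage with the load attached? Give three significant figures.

V ≈ 1.92 V

The wiper splits the pot into (1−α)R = 2032 Ω above and αR = 688.2 Ω below.
Lower section ‖ load = 676.4 Ω.
V_wiper = 7.70 × 676.4/(2032 + 676.4) = 1.92 V.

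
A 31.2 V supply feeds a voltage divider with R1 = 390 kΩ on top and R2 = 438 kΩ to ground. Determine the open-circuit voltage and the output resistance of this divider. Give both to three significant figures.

V_th is the open-circuit tap voltage: 31.2 × 438/(390 + 438) = 16.5 V.
With the supply zeroed, R1 and R2 appear in parallel from the tap: R_th = R1‖R2 = (390 × 438)/828.0 = 206 kΩ.

V_th = 16.5 V, R_th = 206 kΩ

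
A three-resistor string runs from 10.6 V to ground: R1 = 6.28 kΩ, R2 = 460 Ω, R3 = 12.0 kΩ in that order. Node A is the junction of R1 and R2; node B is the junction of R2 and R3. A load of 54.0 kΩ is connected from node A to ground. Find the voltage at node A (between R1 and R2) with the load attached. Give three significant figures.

Below node A the series string R2+R3 = 12460 Ω sits in parallel with the 54000 Ω load: 10120 Ω.
V_A = 10.6 × 10120/(6280 + 10120) = 6.54 V.

V ≈ 6.54 V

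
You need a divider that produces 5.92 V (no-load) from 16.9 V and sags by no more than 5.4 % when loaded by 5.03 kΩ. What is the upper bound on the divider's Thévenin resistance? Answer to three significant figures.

R_th ≤ 287 Ω

Loading drop = R_th/(R_th + R_L) ≤ 0.0540, so R_th ≤ R_L · ε/(1−ε) = 5.03 kΩ × 0.0540/0.9460 = 287 Ω.
(Any R1, R2 with R2/(R1+R2) = 0.350 and R1‖R2 ≤ 287 Ω will meet the spec.)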